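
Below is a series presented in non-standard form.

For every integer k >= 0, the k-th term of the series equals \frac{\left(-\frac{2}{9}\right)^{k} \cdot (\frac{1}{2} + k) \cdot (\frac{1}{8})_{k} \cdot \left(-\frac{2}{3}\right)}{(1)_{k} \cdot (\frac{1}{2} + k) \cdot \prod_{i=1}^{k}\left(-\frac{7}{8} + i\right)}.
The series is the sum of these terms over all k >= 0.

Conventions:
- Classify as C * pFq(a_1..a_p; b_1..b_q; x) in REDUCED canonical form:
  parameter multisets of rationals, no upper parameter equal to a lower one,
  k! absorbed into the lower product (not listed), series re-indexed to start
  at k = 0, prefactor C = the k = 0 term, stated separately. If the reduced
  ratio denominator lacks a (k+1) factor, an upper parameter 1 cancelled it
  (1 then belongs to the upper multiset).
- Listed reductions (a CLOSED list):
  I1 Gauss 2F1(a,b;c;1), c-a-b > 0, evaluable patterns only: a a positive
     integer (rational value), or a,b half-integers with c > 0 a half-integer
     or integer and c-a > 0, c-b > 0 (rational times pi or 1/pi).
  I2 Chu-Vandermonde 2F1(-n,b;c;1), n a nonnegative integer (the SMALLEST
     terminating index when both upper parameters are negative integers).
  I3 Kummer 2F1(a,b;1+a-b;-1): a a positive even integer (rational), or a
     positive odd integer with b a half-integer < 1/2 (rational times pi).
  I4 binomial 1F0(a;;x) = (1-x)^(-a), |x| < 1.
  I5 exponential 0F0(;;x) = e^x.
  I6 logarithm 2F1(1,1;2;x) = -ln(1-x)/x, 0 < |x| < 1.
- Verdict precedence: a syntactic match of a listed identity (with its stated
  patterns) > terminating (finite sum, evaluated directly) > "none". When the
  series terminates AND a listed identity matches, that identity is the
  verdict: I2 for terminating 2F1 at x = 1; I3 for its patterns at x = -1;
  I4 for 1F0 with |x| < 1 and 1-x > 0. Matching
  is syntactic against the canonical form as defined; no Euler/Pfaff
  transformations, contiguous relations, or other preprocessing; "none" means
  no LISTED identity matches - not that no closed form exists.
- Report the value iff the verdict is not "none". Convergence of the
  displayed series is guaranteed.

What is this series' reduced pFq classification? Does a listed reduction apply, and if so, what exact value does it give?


This is -\frac{2}{3} * 0F0(-; -; -\frac{2}{9}) in reduced canonical form. Verdict: this is the exponential series (I5) (the 0F0 exponential series at x = -\frac{2}{9}). Value: \left(-\frac{2}{3}\right) \cdot e^{-\frac{2}{9}}.

First insight: with t_0 = -\frac{2}{3}, k + 1/2 divides numerator and denominator alike; C = -2/3 after cancelling.
Ratio: r(k) = -\frac{2}{9} * 1 / [(k+1)] - rational; roots negated = parameters, x = -\frac{2}{9}, C = -\frac{2}{3}.


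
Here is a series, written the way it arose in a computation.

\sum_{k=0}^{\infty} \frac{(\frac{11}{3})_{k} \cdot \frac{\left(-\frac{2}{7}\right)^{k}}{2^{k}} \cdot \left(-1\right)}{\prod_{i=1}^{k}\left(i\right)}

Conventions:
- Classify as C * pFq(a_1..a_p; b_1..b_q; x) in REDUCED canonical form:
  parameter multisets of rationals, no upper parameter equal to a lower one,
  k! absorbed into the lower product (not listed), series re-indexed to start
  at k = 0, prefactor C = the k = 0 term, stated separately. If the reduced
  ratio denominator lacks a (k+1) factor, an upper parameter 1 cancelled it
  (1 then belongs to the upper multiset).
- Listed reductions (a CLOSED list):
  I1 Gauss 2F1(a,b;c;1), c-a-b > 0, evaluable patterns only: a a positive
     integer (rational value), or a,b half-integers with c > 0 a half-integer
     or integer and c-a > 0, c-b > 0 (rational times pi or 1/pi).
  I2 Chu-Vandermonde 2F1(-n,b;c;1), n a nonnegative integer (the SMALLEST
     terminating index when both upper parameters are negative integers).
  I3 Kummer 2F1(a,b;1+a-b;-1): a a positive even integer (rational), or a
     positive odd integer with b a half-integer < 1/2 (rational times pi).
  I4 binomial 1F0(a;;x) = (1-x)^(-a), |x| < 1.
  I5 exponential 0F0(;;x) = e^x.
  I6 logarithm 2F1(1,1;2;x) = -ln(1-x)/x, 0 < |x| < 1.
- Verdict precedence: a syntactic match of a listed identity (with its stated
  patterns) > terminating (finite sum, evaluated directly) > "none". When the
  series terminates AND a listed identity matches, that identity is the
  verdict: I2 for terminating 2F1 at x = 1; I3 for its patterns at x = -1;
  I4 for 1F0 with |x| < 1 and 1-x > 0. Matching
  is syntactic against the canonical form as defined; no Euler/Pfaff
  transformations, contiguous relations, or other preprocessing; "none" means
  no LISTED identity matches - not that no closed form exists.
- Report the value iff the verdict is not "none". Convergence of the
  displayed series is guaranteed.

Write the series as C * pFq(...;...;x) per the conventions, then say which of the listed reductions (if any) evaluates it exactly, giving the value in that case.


The series (x = -\frac{1}{7}) is 1F0: upper {\frac{11}{3}}, lower {-}, prefactor -1. Verdict: the I4 binomial reduction matches (the 1F0 binomial series: exponent -11/3, x = -\frac{1}{7}). Exact value: \left(-1\right) \cdot \left(\frac{8}{7}\right)^{-\frac{11}{3}}.

The tell: with t_0 = -1, the two k-th powers (C = -1, x = -1/7) combine into one argument.
Term ratio: r(k) = -\frac{1}{7} * (k+\frac{11}{3}) / [(k+1)] - rational; roots negated = parameters, x = -\frac{1}{7}, C = -1.


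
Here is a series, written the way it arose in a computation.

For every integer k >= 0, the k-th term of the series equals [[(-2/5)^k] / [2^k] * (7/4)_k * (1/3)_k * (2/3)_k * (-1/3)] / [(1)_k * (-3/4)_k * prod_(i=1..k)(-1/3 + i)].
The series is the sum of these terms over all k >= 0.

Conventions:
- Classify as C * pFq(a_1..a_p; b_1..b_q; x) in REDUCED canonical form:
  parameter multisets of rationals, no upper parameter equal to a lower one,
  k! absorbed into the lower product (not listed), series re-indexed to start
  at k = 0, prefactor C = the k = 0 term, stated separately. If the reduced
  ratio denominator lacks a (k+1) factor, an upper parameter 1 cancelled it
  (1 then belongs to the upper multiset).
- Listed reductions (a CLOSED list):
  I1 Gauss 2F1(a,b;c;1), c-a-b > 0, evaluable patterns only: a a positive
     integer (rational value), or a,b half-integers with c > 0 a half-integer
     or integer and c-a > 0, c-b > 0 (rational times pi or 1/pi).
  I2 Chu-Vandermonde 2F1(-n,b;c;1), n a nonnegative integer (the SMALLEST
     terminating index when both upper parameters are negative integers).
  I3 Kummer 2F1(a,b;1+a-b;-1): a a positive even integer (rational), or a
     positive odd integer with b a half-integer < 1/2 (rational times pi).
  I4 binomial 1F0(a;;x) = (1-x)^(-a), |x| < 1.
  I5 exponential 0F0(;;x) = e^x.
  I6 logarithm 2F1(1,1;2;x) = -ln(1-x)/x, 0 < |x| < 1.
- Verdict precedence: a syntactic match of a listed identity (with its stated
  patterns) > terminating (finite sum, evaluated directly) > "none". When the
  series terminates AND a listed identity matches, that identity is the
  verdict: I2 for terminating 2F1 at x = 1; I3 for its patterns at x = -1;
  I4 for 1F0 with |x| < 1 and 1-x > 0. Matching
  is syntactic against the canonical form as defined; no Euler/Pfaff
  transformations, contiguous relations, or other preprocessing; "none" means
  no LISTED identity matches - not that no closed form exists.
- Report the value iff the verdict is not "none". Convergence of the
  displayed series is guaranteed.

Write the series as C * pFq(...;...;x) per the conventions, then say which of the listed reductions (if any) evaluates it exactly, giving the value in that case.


With C = -1/3: the canonical form is 2F1(1/3, 7/4; -3/4; -1/5). Verdict: none (x = -1/5): each listed identity misses the multisets {1/3, 7/4} ; {-3/4}.

Structural cue: from the first term -1/3: the parameter 2/3 appears in both the upper and lower lists and cancels.
Step ratio: r(k) = (-1/5) * (k+1/3) (k+7/4) / [(k-3/4) (k+1)] - rational in k, leading ratio (-1/5); with t_0 = -1/3, classification follows.


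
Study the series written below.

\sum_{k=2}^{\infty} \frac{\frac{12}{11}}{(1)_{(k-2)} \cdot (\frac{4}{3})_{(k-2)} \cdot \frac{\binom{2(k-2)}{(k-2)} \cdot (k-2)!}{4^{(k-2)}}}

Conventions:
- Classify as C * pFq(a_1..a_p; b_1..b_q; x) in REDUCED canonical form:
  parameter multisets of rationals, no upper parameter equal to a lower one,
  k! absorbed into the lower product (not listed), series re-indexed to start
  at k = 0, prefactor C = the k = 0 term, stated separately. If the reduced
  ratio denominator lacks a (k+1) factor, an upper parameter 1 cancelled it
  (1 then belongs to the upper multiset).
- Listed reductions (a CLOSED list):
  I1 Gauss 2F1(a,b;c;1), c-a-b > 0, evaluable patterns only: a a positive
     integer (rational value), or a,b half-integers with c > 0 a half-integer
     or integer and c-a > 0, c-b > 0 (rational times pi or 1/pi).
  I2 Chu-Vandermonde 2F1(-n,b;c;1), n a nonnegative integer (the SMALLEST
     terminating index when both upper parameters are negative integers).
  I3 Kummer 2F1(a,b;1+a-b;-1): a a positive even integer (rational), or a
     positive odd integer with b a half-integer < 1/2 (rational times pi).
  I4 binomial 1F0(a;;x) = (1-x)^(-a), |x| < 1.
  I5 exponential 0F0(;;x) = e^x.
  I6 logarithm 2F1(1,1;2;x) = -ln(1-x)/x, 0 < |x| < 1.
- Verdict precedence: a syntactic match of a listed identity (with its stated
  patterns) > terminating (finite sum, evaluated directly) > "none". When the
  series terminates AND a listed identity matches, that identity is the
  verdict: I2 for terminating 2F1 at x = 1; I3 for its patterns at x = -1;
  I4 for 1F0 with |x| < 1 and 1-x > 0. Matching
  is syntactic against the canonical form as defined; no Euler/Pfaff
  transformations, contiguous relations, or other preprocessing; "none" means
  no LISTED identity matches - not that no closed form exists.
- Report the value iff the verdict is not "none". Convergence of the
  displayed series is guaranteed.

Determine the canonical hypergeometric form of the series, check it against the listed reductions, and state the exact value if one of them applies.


Structural cue: x = 1 and the lower central binomial (C = 12/11, x = 1) hides (1/2)_k.
Step ratio: r(k) = 1 * 1 / [(k+\frac{1}{2}) (k+\frac{4}{3}) (k+1)] - rational in k, leading ratio 1; with t_0 = \frac{12}{11}, classification follows.

x = 1 here; the reduced form reads 0F2, upper {-}, lower {\frac{1}{2}, \frac{4}{3}}, C = \frac{12}{11}. Verdict: none - at argument 1 the multisets {-} ; {\frac{1}{2}, \frac{4}{3}} match no listed identity.


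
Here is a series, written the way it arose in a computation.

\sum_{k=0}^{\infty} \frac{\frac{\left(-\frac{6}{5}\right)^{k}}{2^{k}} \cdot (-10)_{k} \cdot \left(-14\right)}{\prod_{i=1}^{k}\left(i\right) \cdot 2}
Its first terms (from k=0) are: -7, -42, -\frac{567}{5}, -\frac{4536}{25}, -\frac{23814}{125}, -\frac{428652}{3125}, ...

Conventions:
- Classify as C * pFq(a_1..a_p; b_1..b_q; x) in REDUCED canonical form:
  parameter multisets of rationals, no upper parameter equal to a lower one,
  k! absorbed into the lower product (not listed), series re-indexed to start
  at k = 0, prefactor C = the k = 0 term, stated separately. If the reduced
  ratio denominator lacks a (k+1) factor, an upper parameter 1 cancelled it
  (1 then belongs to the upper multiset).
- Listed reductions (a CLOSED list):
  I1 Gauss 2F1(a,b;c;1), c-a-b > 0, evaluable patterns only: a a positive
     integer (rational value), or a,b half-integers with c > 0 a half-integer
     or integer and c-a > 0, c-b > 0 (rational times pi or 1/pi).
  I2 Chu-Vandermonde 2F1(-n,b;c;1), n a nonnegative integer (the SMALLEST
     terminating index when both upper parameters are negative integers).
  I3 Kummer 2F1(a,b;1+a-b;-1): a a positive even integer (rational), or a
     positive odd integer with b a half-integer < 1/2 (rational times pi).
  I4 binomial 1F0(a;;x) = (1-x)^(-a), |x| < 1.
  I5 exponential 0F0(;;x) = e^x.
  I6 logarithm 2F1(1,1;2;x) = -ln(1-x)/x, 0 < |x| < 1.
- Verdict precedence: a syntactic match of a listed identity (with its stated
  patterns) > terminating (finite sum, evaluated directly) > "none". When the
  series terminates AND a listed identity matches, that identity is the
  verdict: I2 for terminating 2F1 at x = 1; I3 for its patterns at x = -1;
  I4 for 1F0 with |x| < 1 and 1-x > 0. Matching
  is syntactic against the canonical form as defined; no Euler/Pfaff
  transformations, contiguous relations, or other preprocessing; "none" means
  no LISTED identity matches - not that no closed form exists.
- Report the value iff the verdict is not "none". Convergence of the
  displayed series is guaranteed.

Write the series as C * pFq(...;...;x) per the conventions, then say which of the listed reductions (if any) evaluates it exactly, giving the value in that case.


The series (x = -\frac{3}{5}) is 1F0: upper {-10}, lower {-}, prefactor -7. Verdict: binomial (I4) applies (the 1F0 binomial series: exponent 10, x = -\frac{3}{5}). Sum: -\frac{7516192768}{9765625}.

Structural cue: t_0 = -7 here, and the two k-th powers (prefactor -7) combine into one argument.
Consecutive-term ratio: r(k) = -\frac{3}{5} * (k-10) / [(k+1)] ; factor over Q: parameters, x = -\frac{3}{5}, and C = -7.


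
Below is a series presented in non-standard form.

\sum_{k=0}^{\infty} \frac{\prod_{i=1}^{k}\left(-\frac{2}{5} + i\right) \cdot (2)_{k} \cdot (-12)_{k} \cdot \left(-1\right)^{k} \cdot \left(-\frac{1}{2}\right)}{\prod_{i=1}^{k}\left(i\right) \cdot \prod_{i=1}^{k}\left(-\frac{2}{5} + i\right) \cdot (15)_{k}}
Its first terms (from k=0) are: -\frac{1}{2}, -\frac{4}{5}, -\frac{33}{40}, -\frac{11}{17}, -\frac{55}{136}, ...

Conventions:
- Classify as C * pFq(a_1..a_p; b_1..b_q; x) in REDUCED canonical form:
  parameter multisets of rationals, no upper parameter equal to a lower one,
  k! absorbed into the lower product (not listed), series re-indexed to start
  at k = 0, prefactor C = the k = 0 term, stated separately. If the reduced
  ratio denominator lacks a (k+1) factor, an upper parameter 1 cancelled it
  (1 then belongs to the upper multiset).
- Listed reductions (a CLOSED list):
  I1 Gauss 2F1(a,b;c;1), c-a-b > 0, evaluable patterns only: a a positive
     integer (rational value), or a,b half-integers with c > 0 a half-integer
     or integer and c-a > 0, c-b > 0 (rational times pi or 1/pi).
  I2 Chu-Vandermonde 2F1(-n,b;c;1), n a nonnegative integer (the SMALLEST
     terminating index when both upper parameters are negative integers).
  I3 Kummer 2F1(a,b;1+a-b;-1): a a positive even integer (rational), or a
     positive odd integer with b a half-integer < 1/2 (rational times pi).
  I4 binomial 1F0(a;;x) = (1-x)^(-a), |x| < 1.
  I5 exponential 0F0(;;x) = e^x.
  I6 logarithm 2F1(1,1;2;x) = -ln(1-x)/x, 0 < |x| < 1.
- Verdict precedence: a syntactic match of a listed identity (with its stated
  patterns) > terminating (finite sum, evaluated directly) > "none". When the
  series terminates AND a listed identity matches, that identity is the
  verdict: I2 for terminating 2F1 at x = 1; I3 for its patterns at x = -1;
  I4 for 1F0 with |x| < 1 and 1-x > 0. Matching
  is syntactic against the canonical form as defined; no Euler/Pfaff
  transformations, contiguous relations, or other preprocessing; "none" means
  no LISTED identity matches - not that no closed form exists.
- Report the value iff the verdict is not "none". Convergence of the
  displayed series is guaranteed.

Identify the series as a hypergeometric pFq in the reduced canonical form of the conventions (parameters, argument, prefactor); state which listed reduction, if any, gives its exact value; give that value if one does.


Key step: from the first term -\frac{1}{2}: the lower running product (C = -1/2) is a rising factorial.
Step ratio: r(k) = -1 * (k-12) (k+2) / [(k+15) (k+1)] ; factor over Q: parameters, x = -1, and C = -\frac{1}{2}.

x = -1 here; the reduced form reads 2F1, upper {-12, 2}, lower {15}, C = -\frac{1}{2}. Verdict: this is Kummer (I3) (x = -1; c = 15 equals 1+a-b for upper {-12, 2}: listed pattern). Value: -\frac{7}{2}.


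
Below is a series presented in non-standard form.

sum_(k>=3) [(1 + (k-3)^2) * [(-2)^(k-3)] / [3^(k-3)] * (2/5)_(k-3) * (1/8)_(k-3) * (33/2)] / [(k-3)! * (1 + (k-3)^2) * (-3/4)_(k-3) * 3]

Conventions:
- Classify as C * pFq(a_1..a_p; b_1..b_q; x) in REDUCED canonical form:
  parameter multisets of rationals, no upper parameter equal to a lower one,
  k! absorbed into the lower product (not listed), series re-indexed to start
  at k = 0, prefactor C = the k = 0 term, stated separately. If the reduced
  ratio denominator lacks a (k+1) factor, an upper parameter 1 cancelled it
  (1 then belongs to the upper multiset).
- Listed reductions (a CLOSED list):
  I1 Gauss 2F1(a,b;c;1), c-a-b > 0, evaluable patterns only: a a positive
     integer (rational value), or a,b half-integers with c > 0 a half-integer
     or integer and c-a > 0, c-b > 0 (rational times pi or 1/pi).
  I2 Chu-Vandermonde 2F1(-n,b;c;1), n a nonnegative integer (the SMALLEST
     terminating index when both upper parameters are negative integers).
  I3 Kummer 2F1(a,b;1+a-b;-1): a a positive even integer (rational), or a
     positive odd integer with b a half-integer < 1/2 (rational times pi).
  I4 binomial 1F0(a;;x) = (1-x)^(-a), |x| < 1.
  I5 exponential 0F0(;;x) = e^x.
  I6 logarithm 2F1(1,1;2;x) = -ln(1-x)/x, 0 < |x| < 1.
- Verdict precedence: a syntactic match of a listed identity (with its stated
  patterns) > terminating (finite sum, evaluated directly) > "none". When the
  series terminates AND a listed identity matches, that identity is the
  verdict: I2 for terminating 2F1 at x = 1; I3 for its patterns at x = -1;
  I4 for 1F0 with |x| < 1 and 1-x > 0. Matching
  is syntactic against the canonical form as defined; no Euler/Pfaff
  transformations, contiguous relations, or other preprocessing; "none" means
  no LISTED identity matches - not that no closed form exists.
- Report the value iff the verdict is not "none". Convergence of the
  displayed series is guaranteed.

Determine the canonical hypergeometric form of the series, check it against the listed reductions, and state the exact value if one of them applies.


Classification (C = 11/2): 2F1 with upper {1/8, 2/5}, lower {-3/4}, argument x = -2/3. Verdict: none. No listed pattern accepts 2F1(1/8, 2/5; -3/4; -2/3).

Key observation: x = (-2/3) and k^2 + 1 divides numerator and denominator alike; C = 11/2, x = -2/3 after cancelling.
Ratio: r(k) = (-2/3) * (k+1/8) (k+2/5) / [(k-3/4) (k+1)] - poly over poly, x = (-2/3) from leading terms; C = 11/2 at k = 0.


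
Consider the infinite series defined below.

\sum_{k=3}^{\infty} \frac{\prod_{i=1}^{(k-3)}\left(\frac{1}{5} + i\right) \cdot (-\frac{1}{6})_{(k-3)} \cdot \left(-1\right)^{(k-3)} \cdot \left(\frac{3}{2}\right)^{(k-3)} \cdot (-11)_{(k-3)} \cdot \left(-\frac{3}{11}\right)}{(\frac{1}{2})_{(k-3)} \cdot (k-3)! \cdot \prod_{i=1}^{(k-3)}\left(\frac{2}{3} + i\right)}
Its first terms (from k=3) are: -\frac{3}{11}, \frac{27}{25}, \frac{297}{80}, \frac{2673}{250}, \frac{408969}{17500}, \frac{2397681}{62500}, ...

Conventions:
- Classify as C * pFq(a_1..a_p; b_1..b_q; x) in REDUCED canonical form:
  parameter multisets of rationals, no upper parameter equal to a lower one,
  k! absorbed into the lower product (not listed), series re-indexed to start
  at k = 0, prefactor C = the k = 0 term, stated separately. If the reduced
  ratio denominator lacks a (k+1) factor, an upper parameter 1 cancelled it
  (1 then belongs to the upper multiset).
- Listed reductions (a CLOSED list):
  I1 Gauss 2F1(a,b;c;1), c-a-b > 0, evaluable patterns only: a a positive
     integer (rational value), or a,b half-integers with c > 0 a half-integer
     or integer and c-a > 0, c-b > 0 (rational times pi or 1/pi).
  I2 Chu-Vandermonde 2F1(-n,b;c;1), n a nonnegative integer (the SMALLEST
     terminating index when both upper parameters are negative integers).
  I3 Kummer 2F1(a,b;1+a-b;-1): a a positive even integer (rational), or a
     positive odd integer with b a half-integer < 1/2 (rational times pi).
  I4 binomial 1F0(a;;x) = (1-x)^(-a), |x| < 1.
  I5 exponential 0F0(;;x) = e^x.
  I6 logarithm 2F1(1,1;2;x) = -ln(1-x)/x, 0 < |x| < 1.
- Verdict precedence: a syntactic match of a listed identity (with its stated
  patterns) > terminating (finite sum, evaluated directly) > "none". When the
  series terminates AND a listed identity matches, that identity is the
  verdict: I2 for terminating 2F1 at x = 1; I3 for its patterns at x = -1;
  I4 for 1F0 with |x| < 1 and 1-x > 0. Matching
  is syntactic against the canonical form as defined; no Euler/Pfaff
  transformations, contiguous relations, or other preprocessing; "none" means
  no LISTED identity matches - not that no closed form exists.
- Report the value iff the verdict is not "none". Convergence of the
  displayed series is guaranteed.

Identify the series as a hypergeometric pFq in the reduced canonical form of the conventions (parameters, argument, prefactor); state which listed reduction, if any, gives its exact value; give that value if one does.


Reduced: x = -\frac{3}{2}, 3F2, upper = {-11, -\frac{1}{6}, \frac{6}{5}}, lower = {\frac{1}{2}, \frac{5}{3}}, C = -\frac{3}{11}. Verdict: terminating - the sum ends at index 11 because -11 is a negative integer; exact evaluation follows. Hence: \frac{3387547790135327607891}{16166150000000000000}.

Structural cue: t_0 = -\frac{3}{11} here, and the (-1)^k factor (C = -3/11) folds into the argument's sign.
Term ratio: r(k) = -\frac{3}{2} * (k-11) (k-\frac{1}{6}) (k+\frac{6}{5}) / [(k+\frac{1}{2}) (k+\frac{5}{3}) (k+1)] ; factor over Q: parameters, x = -\frac{3}{2}, and C = -\frac{3}{11}.


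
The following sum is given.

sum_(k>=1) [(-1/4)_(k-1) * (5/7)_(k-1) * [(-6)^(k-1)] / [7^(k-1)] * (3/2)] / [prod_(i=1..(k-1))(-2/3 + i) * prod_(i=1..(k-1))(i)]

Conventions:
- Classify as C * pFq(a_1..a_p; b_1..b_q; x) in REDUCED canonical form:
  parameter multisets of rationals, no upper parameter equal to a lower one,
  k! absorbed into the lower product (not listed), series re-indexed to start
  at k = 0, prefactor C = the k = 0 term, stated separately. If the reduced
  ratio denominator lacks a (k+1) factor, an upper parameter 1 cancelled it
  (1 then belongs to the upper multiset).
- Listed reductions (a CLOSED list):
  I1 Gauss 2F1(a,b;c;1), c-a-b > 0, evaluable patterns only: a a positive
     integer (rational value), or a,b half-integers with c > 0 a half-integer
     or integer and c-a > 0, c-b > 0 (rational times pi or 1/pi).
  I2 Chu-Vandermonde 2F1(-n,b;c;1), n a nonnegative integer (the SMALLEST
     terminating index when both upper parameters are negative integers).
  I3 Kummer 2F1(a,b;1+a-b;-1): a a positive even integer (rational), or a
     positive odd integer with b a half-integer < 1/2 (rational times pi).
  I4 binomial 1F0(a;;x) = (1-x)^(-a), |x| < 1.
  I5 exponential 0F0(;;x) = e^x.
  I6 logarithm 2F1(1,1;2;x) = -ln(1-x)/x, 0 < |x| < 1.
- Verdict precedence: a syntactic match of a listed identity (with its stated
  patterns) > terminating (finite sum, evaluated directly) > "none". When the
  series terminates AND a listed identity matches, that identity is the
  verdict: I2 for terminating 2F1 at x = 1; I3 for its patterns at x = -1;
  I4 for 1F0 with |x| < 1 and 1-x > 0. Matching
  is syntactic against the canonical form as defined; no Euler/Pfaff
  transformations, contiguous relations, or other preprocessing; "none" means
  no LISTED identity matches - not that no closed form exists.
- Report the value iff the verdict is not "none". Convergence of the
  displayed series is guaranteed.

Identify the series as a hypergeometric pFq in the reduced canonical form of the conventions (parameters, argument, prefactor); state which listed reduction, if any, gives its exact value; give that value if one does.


The series (x = -6/7) is 2F1: upper {-1/4, 5/7}, lower {1/3}, prefactor 3/2. Verdict: none. A 2F1 with upper {-1/4, 5/7} fits none of I1-I6 at x = -6/7; the sum runs forever.

The tell: t_0 being 3/2, the product of the first k integers (C = 3/2) is k!.
Consecutive-term ratio: r(k) = (-6/7) * (k-1/4) (k+5/7) / [(k+1/3) (k+1)] ; factor over Q: parameters, x = (-6/7), and C = 3/2.


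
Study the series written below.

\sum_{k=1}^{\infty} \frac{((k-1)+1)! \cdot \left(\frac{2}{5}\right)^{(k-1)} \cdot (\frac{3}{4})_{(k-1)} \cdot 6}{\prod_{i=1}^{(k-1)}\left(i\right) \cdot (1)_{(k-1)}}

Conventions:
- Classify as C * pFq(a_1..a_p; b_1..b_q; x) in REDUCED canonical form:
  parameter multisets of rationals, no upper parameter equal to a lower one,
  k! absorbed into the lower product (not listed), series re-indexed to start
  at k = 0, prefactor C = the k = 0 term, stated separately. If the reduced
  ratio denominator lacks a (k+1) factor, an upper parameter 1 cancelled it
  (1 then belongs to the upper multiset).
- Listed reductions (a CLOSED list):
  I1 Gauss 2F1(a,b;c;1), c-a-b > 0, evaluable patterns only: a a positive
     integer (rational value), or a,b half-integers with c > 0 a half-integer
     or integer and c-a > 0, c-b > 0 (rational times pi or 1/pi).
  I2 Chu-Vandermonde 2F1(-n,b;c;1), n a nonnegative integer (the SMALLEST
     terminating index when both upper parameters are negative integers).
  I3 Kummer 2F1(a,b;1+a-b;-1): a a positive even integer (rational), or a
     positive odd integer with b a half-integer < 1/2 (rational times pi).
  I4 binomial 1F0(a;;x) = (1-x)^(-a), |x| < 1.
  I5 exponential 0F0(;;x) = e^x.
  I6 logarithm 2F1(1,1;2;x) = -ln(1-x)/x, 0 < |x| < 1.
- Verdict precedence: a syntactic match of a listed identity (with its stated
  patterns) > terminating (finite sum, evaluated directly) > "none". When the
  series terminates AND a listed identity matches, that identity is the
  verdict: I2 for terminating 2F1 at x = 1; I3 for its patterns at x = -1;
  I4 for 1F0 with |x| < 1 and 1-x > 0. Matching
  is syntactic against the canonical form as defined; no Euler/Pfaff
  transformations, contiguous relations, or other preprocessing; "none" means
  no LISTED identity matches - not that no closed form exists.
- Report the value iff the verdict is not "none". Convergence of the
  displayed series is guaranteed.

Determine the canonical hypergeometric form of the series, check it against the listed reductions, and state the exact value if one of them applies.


Canonical form: C = 6 times 2F1 with upper {\frac{3}{4}, 2}, lower {1}, x = \frac{2}{5}. Verdict: none - at argument \frac{2}{5} the multisets {\frac{3}{4}, 2} ; {1} match no listed identity.

Key step: from the first term 6: (1)_k (C = 6) is k! itself.
Consecutive-term ratio: r(k) = \frac{2}{5} * (k+\frac{3}{4}) (k+2) / [(k+1) (k+1)] - poly over poly, x = \frac{2}{5} from leading terms; C = 6 at k = 0.


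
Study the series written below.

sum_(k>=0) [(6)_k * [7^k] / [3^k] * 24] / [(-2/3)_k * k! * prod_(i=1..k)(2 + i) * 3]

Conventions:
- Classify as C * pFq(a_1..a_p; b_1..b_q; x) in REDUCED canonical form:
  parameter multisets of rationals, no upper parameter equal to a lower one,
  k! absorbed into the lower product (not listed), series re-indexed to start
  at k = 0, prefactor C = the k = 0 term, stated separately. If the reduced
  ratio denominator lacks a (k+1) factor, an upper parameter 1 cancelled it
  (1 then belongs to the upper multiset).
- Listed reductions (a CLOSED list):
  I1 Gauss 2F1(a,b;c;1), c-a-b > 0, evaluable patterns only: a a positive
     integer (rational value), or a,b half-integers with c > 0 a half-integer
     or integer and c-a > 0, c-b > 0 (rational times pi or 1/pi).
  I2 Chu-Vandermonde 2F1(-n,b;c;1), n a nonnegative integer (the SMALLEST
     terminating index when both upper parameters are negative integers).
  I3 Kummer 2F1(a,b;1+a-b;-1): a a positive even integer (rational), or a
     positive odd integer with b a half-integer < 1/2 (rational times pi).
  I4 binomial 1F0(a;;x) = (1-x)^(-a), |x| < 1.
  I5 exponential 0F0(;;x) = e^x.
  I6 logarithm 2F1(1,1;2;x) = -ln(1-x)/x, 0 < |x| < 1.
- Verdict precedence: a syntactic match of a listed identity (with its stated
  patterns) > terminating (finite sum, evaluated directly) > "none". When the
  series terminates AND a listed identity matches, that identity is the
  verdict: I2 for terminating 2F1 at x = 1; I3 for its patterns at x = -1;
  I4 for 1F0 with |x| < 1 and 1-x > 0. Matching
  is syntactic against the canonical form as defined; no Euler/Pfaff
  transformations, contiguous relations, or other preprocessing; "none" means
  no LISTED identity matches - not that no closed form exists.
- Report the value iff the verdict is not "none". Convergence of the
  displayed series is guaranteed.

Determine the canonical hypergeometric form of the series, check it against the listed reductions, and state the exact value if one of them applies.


With C = 8: the canonical form is 1F2(6; -2/3, 3; 7/3). Verdict: none - at argument 7/3 the multisets {6} ; {-2/3, 3} match no listed identity.

Key step: x = (7/3) and the constant factors (prefactor 8) combine into one prefactor.
Adjacent-term ratio: r(k) = (7/3) * (k+6) / [(k-2/3) (k+3) (k+1)] - poly over poly, x = (7/3) from leading terms; C = 8 at k = 0.


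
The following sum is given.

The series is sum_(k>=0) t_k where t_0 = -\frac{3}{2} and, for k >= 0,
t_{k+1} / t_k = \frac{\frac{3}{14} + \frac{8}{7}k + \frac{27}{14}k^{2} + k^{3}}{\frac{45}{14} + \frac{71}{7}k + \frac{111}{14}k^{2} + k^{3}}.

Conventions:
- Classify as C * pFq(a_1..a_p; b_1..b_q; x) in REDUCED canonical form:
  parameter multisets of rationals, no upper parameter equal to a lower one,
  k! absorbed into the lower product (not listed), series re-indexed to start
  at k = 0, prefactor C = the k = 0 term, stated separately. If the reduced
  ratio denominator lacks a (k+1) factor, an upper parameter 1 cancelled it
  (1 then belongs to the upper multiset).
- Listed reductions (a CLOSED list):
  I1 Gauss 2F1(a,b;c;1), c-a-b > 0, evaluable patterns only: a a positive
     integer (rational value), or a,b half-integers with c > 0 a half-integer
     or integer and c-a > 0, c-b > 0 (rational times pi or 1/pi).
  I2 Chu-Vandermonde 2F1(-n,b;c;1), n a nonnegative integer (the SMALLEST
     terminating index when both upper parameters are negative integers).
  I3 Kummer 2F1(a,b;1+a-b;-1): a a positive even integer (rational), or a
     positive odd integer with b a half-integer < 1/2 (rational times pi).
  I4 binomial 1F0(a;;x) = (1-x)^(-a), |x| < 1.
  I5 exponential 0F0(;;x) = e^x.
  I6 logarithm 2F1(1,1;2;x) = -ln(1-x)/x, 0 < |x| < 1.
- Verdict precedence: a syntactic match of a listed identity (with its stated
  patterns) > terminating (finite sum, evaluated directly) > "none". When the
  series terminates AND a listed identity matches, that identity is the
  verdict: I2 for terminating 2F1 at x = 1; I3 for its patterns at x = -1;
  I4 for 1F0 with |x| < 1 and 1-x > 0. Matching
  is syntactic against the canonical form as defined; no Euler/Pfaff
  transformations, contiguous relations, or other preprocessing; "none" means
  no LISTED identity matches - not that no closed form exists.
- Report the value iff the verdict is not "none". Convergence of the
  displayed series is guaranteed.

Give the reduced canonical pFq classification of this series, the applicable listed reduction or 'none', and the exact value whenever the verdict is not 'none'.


This is -\frac{3}{2} * 2F1(\frac{3}{7}, 1; \frac{45}{7}; 1) in reduced canonical form. Verdict: Gauss's theorem (I1) fires (x = 1: the Gamma ratio telescopes since c-a-b = 5 > 0 and a = 1 in Z>0). Exact value: -\frac{57}{35}.

Structural cue: t_0 being -\frac{3}{2}, the ratio is unreduced: k + 1/2 divides both sides (C = -3/2).
Term ratio: r(k) = 1 * (k+\frac{3}{7}) (k+1) / [(k+\frac{45}{7}) (k+1)] - poly over poly, x = 1 from leading terms; C = -\frac{3}{2} at k = 0.


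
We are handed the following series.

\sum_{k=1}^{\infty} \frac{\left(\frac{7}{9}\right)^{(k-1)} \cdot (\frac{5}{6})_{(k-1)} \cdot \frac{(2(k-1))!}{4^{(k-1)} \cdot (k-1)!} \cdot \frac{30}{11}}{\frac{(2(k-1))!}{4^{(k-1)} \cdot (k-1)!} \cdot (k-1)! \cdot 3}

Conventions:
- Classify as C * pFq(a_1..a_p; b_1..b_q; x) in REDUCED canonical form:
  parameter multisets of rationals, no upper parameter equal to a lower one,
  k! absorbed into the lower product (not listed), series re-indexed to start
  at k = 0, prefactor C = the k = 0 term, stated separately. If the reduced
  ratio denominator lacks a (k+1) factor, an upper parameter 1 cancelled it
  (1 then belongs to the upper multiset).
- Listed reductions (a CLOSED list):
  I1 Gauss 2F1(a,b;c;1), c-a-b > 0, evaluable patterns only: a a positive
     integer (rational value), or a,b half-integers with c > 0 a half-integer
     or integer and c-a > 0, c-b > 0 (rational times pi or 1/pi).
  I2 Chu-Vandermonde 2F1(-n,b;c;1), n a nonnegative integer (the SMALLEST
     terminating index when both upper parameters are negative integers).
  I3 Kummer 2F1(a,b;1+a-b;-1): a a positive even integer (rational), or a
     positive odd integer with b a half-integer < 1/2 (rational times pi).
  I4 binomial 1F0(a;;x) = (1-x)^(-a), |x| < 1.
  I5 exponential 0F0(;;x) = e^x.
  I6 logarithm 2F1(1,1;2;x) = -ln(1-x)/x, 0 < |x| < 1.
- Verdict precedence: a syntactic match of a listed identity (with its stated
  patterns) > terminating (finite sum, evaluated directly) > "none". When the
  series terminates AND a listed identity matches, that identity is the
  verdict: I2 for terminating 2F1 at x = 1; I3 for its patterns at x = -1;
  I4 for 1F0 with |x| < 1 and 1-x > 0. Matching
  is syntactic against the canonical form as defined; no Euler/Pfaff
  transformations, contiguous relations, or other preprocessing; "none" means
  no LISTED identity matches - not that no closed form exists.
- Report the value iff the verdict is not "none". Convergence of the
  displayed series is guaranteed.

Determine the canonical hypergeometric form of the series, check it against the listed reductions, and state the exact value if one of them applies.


The tell: from the first term \frac{10}{11}: the (2k)!/(4^k k!) block (C = 10/11, x = 7/9) is the Pochhammer (1/2)_k.
Ratio: r(k) = \frac{7}{9} * (k+\frac{5}{6}) / [(k+1)] - poly over poly, x = \frac{7}{9} from leading terms; C = \frac{10}{11} at k = 0.

With C = \frac{10}{11}: the canonical form is 1F0(\frac{5}{6}; -; \frac{7}{9}). Verdict: the I4 binomial reduction applies (the 1F0 binomial series: exponent -5/6, x = \frac{7}{9}). Exact value: \frac{10}{11} \cdot \left(\frac{2}{9}\right)^{-\frac{5}{6}}.


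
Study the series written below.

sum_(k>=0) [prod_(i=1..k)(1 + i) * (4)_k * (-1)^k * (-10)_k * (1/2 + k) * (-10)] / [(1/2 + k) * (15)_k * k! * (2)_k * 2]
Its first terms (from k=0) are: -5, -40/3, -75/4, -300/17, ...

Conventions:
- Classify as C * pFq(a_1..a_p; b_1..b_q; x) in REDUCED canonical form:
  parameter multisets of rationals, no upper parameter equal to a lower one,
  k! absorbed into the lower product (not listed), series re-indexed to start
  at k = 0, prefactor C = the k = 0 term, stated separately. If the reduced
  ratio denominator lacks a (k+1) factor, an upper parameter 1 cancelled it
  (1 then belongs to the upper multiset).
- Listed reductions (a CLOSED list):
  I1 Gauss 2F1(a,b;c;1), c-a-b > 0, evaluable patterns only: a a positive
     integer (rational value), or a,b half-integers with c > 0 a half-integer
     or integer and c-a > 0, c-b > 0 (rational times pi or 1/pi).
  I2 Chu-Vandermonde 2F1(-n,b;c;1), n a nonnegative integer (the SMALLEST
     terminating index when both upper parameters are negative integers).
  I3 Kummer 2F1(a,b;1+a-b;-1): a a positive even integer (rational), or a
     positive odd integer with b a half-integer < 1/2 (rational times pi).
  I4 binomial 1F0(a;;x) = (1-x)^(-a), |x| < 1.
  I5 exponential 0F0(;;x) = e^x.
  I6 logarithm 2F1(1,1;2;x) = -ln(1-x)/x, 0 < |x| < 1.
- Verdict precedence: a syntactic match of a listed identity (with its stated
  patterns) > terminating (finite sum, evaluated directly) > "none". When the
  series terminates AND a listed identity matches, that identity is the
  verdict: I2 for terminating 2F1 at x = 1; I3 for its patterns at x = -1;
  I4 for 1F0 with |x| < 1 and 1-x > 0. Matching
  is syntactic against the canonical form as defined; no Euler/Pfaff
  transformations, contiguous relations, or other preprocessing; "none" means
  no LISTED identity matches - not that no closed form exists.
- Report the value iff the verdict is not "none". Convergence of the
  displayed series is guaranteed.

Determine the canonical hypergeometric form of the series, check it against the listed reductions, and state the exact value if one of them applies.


The series (x = -1) is 2F1: upper {-10, 4}, lower {15}, prefactor -5. Verdict: Kummer's theorem (I3) fires (x = -1; c = 15 equals 1+a-b for upper {-10, 4}: listed pattern). Hence: -455/6.

The tell: from the first term -5: the parameter 2 appears in both the upper and lower lists and cancels (alongside the other common factor).
Adjacent-term ratio: r(k) = (-1) * (k-10) (k+4) / [(k+15) (k+1)] - rational; roots negated = parameters, x = (-1), C = -5.


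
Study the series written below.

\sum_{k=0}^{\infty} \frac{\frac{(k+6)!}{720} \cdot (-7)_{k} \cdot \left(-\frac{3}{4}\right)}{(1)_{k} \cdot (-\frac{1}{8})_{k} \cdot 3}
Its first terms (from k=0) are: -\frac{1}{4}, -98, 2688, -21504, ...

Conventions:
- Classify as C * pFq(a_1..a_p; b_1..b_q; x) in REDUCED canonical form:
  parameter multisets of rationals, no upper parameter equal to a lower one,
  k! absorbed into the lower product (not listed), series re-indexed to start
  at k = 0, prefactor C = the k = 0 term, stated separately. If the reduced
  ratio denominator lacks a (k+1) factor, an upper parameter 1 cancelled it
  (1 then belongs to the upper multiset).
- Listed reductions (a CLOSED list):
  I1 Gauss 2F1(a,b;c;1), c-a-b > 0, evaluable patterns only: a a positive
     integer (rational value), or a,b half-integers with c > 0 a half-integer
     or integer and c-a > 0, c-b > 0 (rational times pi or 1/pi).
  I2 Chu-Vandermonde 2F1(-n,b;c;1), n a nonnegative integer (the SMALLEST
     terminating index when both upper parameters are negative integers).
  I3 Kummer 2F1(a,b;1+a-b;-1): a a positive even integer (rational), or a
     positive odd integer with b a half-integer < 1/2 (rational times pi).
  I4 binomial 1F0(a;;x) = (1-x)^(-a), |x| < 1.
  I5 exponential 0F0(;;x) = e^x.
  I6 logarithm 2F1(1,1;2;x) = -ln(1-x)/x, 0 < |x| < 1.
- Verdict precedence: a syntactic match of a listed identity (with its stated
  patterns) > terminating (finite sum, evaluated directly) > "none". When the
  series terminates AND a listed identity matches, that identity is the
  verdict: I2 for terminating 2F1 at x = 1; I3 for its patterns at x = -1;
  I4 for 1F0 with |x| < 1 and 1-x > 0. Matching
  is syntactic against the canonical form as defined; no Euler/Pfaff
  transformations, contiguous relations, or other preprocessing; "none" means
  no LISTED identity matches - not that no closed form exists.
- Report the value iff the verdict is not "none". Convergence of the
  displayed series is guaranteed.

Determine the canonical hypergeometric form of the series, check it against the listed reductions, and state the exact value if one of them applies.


x = 1 here; the reduced form reads 2F1, upper {-7, 7}, lower {-\frac{1}{8}}, C = -\frac{1}{4}. Verdict: this is Chu-Vandermonde (I2) (terminating 2F1 at x = 1 with n = 7, b = 7, c = -\frac{1}{8}). Exact value: -\frac{45886995}{1742572}.

The tell: t_0 = -\frac{1}{4} here, and (1)_k (prefactor -1/4) is k! itself.
Term ratio: r(k) = 1 * (k-7) (k+7) / [(k-\frac{1}{8}) (k+1)] - rational in k. x = 1; t_0 = -\frac{1}{4}; negate the roots.


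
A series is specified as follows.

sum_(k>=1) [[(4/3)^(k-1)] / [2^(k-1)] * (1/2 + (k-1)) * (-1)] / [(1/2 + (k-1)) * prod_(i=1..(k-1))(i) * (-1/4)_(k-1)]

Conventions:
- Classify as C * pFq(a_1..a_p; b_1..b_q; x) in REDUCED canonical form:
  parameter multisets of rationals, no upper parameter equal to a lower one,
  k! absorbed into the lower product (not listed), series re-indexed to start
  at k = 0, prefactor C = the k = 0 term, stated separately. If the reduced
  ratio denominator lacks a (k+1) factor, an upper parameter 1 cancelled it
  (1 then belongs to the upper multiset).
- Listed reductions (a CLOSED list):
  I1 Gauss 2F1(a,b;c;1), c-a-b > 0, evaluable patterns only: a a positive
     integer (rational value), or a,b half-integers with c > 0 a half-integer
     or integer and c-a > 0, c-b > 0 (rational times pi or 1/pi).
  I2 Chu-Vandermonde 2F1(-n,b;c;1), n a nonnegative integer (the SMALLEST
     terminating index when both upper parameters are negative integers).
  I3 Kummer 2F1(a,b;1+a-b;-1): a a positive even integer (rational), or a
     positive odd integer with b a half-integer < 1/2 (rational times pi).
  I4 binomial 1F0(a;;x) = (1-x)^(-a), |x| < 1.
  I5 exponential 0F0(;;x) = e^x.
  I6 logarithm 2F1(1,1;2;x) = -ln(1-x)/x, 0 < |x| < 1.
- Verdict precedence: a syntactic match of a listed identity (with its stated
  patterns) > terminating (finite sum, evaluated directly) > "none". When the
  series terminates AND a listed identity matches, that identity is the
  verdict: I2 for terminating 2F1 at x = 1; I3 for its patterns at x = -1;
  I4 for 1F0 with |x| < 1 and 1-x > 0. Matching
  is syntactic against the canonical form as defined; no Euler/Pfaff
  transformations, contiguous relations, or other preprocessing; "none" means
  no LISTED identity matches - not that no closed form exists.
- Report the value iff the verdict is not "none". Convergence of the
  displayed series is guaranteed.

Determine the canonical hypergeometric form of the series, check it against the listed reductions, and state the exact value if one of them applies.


Key step: t_0 being -1, the product of the first k integers (C = -1, x = 2/3) is k!.
Term ratio: r(k) = (2/3) * 1 / [(k-1/4) (k+1)] - poly over poly, x = (2/3) from leading terms; C = -1 at k = 0.

This is -1 * 0F1(-; -1/4; 2/3) in reduced canonical form. Verdict: none here - no I1-I6 shape fits x = 2/3 with lower {-1/4}.
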